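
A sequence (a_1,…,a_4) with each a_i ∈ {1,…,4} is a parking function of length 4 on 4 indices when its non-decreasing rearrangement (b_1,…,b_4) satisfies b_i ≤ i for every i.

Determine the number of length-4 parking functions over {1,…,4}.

125

Count = 1·5^3 = 1×125 = 125 (Pollak)
Example (1,2,3,1) → sorted (1,1,2,3): b_i ≤ i ∀i, a PF.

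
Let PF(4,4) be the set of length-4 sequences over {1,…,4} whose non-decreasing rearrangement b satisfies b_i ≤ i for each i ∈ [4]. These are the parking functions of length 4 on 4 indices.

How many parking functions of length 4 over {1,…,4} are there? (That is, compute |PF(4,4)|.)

|PF(4,4)| = 1·5^3 = 1×125 = 125 (Pollak)
Example (4,1,2,2) → sorted (1,2,2,4): b_i ≤ i ∀i, a PF.

125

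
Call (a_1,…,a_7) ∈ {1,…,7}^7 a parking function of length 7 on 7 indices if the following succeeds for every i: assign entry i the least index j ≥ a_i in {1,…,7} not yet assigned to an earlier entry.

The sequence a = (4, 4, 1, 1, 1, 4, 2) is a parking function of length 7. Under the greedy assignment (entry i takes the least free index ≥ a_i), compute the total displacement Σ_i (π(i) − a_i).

11

Σπ = 28 ({1..7} each once); Σa = 4+4+1+1+1+4+2 = 17; disp = 28−17 = 11.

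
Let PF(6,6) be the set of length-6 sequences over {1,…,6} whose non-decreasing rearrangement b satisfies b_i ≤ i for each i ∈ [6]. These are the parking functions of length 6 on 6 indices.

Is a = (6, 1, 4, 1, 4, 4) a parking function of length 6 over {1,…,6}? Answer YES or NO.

NO

Order a: b = (1, 1, 4, 4, 4, 6).
  b_1=1 ≤ 1
  b_2=1 ≤ 2
  b_3=4 > 3
  fails at i=3 ⇒ NO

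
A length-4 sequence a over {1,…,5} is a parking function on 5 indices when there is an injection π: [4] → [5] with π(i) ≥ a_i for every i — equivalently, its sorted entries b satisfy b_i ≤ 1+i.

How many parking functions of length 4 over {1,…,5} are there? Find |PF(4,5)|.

Count = 2·6^3 = 2×216 = 432 [KW]
One tuple (1,1,5,1) → sorted (1,1,1,5): b_i ≤ 1+i ∀i, a PF.

432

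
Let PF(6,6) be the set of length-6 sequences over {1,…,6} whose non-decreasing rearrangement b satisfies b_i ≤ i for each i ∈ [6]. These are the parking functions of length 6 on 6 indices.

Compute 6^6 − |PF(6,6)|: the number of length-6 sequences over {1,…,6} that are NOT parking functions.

|PF| = (7−6)·7^(6−1) = 1 · 16807 = 16807 (Konheim–Weiss)
Example (6,5,6,3,5,4) → sorted (3,4,5,5,6,6): b_1=3>1, not a PF.
6^6 − 16807 = 46656 − 16807 = 29849

29849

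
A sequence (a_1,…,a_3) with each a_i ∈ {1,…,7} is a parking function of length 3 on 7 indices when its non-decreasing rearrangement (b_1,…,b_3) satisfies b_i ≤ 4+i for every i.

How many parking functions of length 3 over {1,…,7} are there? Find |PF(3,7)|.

320

|PF(3,7)| = 5·8^2 = 5 · 64 = 320 (Konheim–Weiss)
One tuple (3,4,3) → sorted (3,3,4): b_i ≤ 4+i ∀i, a PF.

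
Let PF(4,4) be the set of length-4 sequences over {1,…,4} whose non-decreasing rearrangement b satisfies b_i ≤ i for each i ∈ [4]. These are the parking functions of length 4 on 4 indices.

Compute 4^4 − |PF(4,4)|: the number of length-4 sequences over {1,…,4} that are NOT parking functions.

|PF(4,4)| = (5−4)·5^(4−1) = 1·125 = 125 [KW]
E.g. (4,1,4,4) → sorted (1,4,4,4): b_2=4>2, not a PF.
4^4 − 125 = 256 − 125 = 131

131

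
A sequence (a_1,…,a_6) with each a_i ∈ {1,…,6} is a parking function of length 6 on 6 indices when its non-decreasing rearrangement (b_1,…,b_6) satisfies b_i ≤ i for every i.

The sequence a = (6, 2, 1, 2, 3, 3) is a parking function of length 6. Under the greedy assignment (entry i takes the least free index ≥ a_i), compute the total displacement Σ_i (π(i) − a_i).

4

Σπ(i) = 1+…+6 = 21; Σa = 6+2+1+2+3+3 = 17; disp = 21−17 = 4.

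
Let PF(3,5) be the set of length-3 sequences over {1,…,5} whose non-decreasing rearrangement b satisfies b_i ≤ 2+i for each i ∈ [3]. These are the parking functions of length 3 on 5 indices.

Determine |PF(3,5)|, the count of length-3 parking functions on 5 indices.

Count = 3·6^2 = 3·36 = 108 (Konheim–Weiss)
One tuple (2,1,3) → sorted (1,2,3): b_i ≤ 2+i ∀i, a PF.

108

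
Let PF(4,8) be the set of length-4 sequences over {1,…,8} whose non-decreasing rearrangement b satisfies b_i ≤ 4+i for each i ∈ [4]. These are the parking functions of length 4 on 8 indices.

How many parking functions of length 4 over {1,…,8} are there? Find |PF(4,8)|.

3645

#PF = (9−4)·9^(4−1) = 5×729 = 3645 (Konheim–Weiss)
One tuple (2,3,2,2) → sorted (2,2,2,3): b_i ≤ 4+i ∀i, a PF.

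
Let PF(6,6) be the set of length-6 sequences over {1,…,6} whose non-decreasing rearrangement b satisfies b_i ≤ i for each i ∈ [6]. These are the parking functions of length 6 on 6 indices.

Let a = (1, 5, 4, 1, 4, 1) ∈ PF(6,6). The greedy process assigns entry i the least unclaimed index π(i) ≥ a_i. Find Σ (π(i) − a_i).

Σπ(i) = 1+…+6 = 21; Σa = 1+5+4+1+4+1 = 16; disp = 21−16 = 5.

5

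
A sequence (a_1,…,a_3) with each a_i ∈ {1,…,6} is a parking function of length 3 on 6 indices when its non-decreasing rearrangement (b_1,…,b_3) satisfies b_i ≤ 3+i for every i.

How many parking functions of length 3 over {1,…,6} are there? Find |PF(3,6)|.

196

#PF = (6+1−3)·(6+1)^{3−1} = 4 · 49 = 196
One tuple (6,4,5) → sorted (4,5,6): b_i ≤ 3+i ∀i, a PF.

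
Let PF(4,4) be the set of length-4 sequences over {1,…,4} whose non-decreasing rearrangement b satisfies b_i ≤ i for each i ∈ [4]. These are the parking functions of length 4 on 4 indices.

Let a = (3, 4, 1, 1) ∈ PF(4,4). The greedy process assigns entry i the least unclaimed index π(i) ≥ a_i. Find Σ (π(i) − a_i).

1

Σπ = 10 ({1..4} each once); Σa = 3+4+1+1 = 9; disp = 10−9 = 1.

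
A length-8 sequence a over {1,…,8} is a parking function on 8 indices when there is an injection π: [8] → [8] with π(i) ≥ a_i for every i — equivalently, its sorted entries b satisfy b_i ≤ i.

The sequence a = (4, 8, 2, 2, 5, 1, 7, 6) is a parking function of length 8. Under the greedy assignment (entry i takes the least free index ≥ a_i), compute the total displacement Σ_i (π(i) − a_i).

1

Σπ = 36 ({1..8} each once); Σa = 4+8+2+2+5+1+7+6 = 35; disp = 36−35 = 1.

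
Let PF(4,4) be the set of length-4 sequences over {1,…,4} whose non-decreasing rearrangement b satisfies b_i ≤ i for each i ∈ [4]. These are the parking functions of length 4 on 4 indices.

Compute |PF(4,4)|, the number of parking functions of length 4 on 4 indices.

Count = (5−4)·5^(4−1) = 1·125 = 125 [KW]
Example (1,1,2,2) → sorted (1,1,2,2): b_i ≤ i ∀i, a PF.

125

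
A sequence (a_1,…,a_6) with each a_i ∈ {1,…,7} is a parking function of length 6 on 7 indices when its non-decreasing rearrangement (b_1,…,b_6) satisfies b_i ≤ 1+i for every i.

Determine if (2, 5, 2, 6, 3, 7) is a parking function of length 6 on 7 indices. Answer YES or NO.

YES

Rearranged: b = (2, 2, 3, 5, 6, 7).
  b_1=2 ≤ 2
  b_2=2 ≤ 3
  b_3=3 ≤ 4
  b_4=5 ≤ 5
  b_5=6 ≤ 6
  b_6=7 ≤ 7
All bounds hold ⇒ YES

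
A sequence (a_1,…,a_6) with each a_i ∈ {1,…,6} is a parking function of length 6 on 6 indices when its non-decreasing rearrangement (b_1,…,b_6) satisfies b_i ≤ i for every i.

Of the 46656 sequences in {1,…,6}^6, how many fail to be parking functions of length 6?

29849

Count = (7−6)·7^(6−1) = 1·16807 = 16807 (Pollak)
Check (5,3,6,5,3,6) → sorted (3,3,5,5,6,6): b_1=3>1, not a PF.
Total 46656; non-PF = 46656−16807 = 29849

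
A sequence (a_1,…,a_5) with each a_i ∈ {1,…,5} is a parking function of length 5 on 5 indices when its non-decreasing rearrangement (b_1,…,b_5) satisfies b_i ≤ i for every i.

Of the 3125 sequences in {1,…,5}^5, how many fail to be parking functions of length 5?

1829

#PF = (6−5)·6^(5−1) = 1 · 1296 = 1296 (Konheim–Weiss)
Example (5,3,4,5,5) → sorted (3,4,5,5,5): b_1=3>1, not a PF.
Total 3125; non-PF = 3125−1296 = 1829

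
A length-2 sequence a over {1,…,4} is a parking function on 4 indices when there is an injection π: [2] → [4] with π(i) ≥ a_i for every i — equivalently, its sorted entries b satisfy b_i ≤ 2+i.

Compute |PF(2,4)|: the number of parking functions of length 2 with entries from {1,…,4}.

15

Count = (5−2)·5^(2−1) = 3 · 5 = 15 (Konheim–Weiss)
Example (1,3) → sorted (1,3): b_i ≤ 2+i ∀i, a PF.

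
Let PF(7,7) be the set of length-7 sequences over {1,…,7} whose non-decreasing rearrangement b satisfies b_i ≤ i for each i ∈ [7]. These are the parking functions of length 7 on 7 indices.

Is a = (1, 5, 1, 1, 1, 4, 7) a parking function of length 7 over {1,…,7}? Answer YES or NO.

YES

Rearranged: b = (1, 1, 1, 1, 4, 5, 7).
  b_1=1 ≤ 1
  b_2=1 ≤ 2
  b_3=1 ≤ 3
  b_4=1 ≤ 4
  b_5=4 ≤ 5
  b_6=5 ≤ 6
  b_7=7 ≤ 7
All bounds hold ⇒ YES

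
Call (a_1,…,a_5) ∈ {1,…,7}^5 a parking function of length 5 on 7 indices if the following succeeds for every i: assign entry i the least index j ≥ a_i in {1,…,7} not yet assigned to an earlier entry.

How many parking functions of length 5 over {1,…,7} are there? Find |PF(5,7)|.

12288

|PF(5,7)| = (8−5)·8^(5−1) = 3·4096 = 12288 [KW]
Check (2,2,5,2,1) → sorted (1,2,2,2,5): b_i ≤ 2+i ∀i, a PF.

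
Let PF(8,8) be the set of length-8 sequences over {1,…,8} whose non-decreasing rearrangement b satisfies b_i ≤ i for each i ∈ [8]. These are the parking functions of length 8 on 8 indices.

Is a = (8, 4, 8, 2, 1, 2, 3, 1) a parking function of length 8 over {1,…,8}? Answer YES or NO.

Rearranged: b = (1, 1, 2, 2, 3, 4, 8, 8).
  b_1=1 ≤ 1
  b_2=1 ≤ 2
  b_3=2 ≤ 3
  b_4=2 ≤ 4
  b_5=3 ≤ 5
  b_6=4 ≤ 6
  b_7=8 > 7
  fails at i=7 ⇒ NO

NO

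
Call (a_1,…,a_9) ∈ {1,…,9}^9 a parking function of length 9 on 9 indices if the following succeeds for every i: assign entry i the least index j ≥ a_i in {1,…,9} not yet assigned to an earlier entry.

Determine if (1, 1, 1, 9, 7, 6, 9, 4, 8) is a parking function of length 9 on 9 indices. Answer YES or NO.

Rearranged: b = (1, 1, 1, 4, 6, 7, 8, 9, 9).
  b_1=1 ≤ 1
  b_2=1 ≤ 2
  b_3=1 ≤ 3
  b_4=4 ≤ 4
  b_5=6 > 5
  fails at i=5 ⇒ NO

NO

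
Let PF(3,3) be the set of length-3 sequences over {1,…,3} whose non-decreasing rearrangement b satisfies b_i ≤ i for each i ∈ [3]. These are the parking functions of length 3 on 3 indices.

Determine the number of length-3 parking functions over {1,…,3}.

|PF(3,3)| = (3−3+1)·(3+1)^(3−1) = 1·16 = 16
E.g. (1,3,2) → sorted (1,2,3): b_i ≤ i ∀i, a PF.

16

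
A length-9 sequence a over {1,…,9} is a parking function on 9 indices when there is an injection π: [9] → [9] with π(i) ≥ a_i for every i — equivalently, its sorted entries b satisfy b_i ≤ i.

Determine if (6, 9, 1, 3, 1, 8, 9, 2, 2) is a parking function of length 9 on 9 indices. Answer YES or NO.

NO

Rearranged: b = (1, 1, 2, 2, 3, 6, 8, 9, 9).
  b_1=1 ≤ 1
  b_2=1 ≤ 2
  b_3=2 ≤ 3
  b_4=2 ≤ 4
  b_5=3 ≤ 5
  b_6=6 ≤ 6
  b_7=8 > 7
  fails at i=7 ⇒ NO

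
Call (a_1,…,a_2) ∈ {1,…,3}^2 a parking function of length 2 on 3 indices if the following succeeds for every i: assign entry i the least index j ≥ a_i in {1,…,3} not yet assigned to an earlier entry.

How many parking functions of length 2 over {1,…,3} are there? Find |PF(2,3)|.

8

Count = (3+1−2)·(3+1)^{2−1} = 2·4 = 8
E.g. (3,2) → sorted (2,3): b_i ≤ 1+i ∀i, a PF.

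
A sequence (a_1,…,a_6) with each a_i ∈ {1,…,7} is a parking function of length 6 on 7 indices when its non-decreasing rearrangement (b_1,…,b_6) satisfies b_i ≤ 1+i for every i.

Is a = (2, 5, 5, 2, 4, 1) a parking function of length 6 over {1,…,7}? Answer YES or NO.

Order a: b = (1, 2, 2, 4, 5, 5).
  b_1=1 ≤ 2
  b_2=2 ≤ 3
  b_3=2 ≤ 4
  b_4=4 ≤ 5
  b_5=5 ≤ 6
  b_6=5 ≤ 7
All bounds hold ⇒ YES

YES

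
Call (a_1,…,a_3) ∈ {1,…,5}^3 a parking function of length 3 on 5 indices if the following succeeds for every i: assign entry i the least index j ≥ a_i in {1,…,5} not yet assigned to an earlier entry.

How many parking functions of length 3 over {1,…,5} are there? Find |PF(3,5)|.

108

|PF| = 3·6^2 = 3·36 = 108
One tuple (2,3,1) → sorted (1,2,3): b_i ≤ 2+i ∀i, a PF.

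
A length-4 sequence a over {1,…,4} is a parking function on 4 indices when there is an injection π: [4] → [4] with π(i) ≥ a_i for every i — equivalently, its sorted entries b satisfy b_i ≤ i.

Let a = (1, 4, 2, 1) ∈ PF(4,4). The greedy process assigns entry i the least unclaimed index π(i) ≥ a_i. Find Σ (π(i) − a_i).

Σπ = 4·5/2 = 10 (π permutes [4]); Σa = 1+4+2+1 = 8; disp = 10−8 = 2.

2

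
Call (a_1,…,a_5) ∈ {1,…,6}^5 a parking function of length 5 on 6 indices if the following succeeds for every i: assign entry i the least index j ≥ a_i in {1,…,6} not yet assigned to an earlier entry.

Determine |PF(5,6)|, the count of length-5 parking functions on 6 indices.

4802

Count = 2·7^4 = 2·2401 = 4802 [KW]
Check (6,4,4,2,3) → sorted (2,3,4,4,6): b_i ≤ 1+i ∀i, a PF.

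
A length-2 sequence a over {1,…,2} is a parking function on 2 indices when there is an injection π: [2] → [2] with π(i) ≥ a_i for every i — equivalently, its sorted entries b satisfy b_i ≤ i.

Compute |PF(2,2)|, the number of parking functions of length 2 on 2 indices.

3

|PF(2,2)| = (3−2)·3^(2−1) = 1·3 = 3 [KW]
One tuple (2,1) → sorted (1,2): b_i ≤ i ∀i, a PF.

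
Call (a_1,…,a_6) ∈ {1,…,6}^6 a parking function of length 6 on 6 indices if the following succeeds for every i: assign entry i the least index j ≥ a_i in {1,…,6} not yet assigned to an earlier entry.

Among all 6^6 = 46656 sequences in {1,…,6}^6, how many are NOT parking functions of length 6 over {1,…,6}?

29849

Count = 1·7^5 = 1 · 16807 = 16807
Check (5,3,3,3,3,4) → sorted (3,3,3,3,4,5): b_1=3>1, not a PF.
So 46656 − 16807 = 29849 fail.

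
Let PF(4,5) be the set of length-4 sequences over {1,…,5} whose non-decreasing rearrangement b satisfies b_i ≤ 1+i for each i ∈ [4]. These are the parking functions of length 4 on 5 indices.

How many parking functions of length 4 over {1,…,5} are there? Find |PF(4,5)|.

432

|PF(4,5)| = 2·6^3 = 2×216 = 432 (Konheim–Weiss)
E.g. (1,3,3,3) → sorted (1,3,3,3): b_i ≤ 1+i ∀i, a PF.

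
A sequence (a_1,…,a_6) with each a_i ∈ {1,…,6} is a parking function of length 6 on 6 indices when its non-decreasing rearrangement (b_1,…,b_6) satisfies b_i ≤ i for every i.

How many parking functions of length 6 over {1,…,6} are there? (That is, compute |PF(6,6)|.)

Count = (6+1−6)·(6+1)^{6−1} = 1 · 16807 = 16807 (Pollak)
Check (1,1,5,4,2,4) → sorted (1,1,2,4,4,5): b_i ≤ i ∀i, a PF.

16807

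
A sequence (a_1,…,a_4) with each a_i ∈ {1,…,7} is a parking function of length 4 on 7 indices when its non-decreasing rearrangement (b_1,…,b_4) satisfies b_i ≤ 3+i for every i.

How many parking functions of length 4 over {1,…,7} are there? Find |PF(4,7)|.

#PF = (7+1−4)·(7+1)^{4−1} = 4·512 = 2048 (Konheim–Weiss)
Check (6,6,2,1) → sorted (1,2,6,6): b_i ≤ 3+i ∀i, a PF.

2048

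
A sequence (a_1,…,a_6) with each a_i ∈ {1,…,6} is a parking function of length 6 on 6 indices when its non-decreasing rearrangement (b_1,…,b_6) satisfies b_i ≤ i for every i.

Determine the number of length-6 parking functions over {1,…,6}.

|PF| = (7−6)·7^(6−1) = 1·16807 = 16807 [KW]
Example (3,5,2,2,1,5) → sorted (1,2,2,3,5,5): b_i ≤ i ∀i, a PF.

16807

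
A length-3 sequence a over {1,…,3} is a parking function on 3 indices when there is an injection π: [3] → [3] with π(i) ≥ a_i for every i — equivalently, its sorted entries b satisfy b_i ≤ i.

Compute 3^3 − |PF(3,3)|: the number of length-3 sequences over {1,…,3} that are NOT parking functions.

#PF = (3+1−3)·(3+1)^{3−1} = 1·16 = 16 (Pollak)
E.g. (3,2,3) → sorted (2,3,3): b_1=2>1, not a PF.
Total 27; non-PF = 27−16 = 11

11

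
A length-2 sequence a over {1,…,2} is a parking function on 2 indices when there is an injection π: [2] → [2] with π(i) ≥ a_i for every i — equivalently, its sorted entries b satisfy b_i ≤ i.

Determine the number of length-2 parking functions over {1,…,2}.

3

#PF = (2−2+1)·(2+1)^(2−1) = 1·3 = 3 [KW]
Example (2,1) → sorted (1,2): b_i ≤ i ∀i, a PF.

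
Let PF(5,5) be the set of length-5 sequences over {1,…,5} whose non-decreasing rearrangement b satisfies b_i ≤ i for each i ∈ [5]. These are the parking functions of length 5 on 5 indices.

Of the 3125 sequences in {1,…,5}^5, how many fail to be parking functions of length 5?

1829

|PF(5,5)| = (5−5+1)·(5+1)^(5−1) = 1×1296 = 1296 (Pollak)
Example (3,3,3,4,3) → sorted (3,3,3,3,4): b_1=3>1, not a PF.
Total 3125; non-PF = 3125−1296 = 1829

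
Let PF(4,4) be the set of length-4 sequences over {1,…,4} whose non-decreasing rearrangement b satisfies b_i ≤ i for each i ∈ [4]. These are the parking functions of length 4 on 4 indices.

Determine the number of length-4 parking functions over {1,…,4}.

Count = 1·5^3 = 1·125 = 125 (Pollak)
Example (4,1,3,1) → sorted (1,1,3,4): b_i ≤ i ∀i, a PF.

125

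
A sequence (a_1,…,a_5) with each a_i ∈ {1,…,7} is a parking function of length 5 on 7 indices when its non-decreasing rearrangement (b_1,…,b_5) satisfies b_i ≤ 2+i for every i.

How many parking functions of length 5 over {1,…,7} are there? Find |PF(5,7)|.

12288

|PF| = (7−5+1)·(7+1)^(5−1) = 3·4096 = 12288 (Pollak)
One tuple (5,4,7,1,1) → sorted (1,1,4,5,7): b_i ≤ 2+i ∀i, a PF.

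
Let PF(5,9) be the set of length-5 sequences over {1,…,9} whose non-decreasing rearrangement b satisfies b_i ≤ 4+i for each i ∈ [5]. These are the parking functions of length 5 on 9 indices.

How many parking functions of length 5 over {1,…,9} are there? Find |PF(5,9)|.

50000

Count = (9+1−5)·(9+1)^{5−1} = 5 · 10000 = 50000 (Konheim–Weiss)
Check (5,2,9,2,5) → sorted (2,2,5,5,9): b_i ≤ 4+i ∀i, a PF.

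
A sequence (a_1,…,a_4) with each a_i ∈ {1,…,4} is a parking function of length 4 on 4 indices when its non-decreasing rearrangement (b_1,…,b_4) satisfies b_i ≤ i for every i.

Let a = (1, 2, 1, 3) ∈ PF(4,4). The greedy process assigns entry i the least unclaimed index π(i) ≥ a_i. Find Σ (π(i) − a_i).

3

Σπ = 4·5/2 = 10 (π permutes [4]); Σa = 1+2+1+3 = 7; disp = 10−7 = 3.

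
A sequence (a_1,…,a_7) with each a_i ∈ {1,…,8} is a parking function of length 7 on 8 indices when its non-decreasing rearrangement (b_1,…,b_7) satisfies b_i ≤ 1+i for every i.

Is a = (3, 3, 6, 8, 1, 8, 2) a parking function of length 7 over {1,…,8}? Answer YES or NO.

NO

Sorted: b = (1, 2, 3, 3, 6, 8, 8).
  b_1=1 ≤ 2
  b_2=2 ≤ 3
  b_3=3 ≤ 4
  b_4=3 ≤ 5
  b_5=6 ≤ 6
  b_6=8 > 7
  fails at i=6 ⇒ NO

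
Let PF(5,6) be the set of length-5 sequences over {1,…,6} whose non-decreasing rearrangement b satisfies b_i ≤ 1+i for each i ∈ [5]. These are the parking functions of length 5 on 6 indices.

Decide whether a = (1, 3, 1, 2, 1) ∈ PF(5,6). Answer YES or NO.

Rearranged: b = (1, 1, 1, 2, 3).
  b_1=1 ≤ 2
  b_2=1 ≤ 3
  b_3=1 ≤ 4
  b_4=2 ≤ 5
  b_5=3 ≤ 6
All bounds hold ⇒ YES

YES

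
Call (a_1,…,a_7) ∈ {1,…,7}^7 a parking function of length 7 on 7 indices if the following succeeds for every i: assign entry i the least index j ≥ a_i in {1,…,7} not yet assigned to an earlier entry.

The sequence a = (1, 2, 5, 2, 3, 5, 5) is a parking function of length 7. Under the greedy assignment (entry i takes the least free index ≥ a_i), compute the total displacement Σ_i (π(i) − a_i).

Σπ = 7·8/2 = 28 (π permutes [7]); Σa = 1+2+5+2+3+5+5 = 23; disp = 28−23 = 5.

5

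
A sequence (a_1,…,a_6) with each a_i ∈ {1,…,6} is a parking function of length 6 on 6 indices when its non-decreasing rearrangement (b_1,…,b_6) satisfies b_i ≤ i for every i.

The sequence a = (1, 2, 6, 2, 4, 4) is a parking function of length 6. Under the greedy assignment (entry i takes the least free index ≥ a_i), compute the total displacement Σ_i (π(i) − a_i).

Σπ = 21 ({1..6} each once); Σa = 1+2+6+2+4+4 = 19; disp = 21−19 = 2.

2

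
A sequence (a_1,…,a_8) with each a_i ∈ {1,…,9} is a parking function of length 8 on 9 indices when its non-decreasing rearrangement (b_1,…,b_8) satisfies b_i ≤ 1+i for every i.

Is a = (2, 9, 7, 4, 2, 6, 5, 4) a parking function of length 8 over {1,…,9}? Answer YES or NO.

YES

Rearranged: b = (2, 2, 4, 4, 5, 6, 7, 9).
  b_1=2 ≤ 2
  b_2=2 ≤ 3
  b_3=4 ≤ 4
  b_4=4 ≤ 5
  b_5=5 ≤ 6
  b_6=6 ≤ 7
  b_7=7 ≤ 8
  b_8=9 ≤ 9
All bounds hold ⇒ YES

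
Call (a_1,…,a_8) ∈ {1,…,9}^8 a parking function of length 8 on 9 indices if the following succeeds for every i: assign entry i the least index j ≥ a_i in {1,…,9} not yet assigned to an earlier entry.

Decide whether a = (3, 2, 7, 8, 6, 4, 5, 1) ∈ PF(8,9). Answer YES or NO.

Sorted: b = (1, 2, 3, 4, 5, 6, 7, 8).
  b_1=1 ≤ 2
  b_2=2 ≤ 3
  b_3=3 ≤ 4
  b_4=4 ≤ 5
  b_5=5 ≤ 6
  b_6=6 ≤ 7
  b_7=7 ≤ 8
  b_8=8 ≤ 9
All bounds hold ⇒ YES

YES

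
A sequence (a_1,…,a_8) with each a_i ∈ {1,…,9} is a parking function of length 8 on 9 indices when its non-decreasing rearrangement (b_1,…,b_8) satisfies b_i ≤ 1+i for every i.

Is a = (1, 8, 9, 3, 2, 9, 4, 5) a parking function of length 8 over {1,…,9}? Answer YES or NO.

Rearranged: b = (1, 2, 3, 4, 5, 8, 9, 9).
  b_1=1 ≤ 2
  b_2=2 ≤ 3
  b_3=3 ≤ 4
  b_4=4 ≤ 5
  b_5=5 ≤ 6
  b_6=8 > 7
  fails at i=6 ⇒ NO

NO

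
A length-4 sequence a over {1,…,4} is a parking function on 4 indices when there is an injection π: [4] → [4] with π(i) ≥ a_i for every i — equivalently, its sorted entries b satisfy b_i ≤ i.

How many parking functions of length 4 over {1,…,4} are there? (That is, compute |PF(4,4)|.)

125

#PF = 1·5^3 = 1·125 = 125 (Konheim–Weiss)
One tuple (2,1,3,1) → sorted (1,1,2,3): b_i ≤ i ∀i, a PF.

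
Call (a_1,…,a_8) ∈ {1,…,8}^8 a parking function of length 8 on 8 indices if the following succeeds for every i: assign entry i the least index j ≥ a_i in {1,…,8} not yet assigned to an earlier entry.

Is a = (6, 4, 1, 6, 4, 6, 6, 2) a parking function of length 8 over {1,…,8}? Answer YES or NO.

NO

Order a: b = (1, 2, 4, 4, 6, 6, 6, 6).
  b_1=1 ≤ 1
  b_2=2 ≤ 2
  b_3=4 > 3
  fails at i=3 ⇒ NO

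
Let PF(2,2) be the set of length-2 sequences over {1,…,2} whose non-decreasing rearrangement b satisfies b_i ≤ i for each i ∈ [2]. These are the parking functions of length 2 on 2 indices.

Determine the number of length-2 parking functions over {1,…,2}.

Count = (3−2)·3^(2−1) = 1 · 3 = 3
Check (1,2) → sorted (1,2): b_i ≤ i ∀i, a PF.

3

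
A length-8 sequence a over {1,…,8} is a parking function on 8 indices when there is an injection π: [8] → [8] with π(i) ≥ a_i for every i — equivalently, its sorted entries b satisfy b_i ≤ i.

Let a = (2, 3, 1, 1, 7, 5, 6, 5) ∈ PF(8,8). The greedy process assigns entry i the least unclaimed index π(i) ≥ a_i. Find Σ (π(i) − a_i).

6

Σπ(i) = 1+…+8 = 36; Σa = 2+3+1+1+7+5+6+5 = 30; disp = 36−30 = 6.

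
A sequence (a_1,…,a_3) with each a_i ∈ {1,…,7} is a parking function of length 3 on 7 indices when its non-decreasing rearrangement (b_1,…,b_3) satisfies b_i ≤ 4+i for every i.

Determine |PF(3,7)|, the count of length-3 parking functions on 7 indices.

|PF(3,7)| = (7+1−3)·(7+1)^{3−1} = 5×64 = 320 (Konheim–Weiss)
Example (5,5,5) → sorted (5,5,5): b_i ≤ 4+i ∀i, a PF.

320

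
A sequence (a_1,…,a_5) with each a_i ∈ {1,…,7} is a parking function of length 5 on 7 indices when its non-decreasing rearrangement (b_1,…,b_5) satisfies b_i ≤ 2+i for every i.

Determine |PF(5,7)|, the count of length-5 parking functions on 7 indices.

|PF(5,7)| = (7−5+1)·(7+1)^(5−1) = 3×4096 = 12288
Check (2,4,4,2,2) → sorted (2,2,2,4,4): b_i ≤ 2+i ∀i, a PF.

12288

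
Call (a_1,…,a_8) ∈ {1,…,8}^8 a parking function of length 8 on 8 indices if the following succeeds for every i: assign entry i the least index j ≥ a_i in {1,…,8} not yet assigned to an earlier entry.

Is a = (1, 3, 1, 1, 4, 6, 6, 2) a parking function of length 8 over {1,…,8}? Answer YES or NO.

Order a: b = (1, 1, 1, 2, 3, 4, 6, 6).
  b_1=1 ≤ 1
  b_2=1 ≤ 2
  b_3=1 ≤ 3
  b_4=2 ≤ 4
  b_5=3 ≤ 5
  b_6=4 ≤ 6
  b_7=6 ≤ 7
  b_8=6 ≤ 8
All bounds hold ⇒ YES

YES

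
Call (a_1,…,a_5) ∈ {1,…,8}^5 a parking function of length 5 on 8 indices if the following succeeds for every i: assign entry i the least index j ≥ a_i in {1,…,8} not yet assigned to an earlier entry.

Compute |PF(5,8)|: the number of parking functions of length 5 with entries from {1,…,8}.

26244

|PF| = (9−5)·9^(5−1) = 4 · 6561 = 26244 (Konheim–Weiss)
Check (8,7,4,1,2) → sorted (1,2,4,7,8): b_i ≤ 3+i ∀i, a PF.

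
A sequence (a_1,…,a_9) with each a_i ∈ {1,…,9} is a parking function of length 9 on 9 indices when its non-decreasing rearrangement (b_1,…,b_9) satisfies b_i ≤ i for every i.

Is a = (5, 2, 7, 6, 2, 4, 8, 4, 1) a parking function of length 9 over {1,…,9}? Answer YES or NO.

YES

Order a: b = (1, 2, 2, 4, 4, 5, 6, 7, 8).
  b_1=1 ≤ 1
  b_2=2 ≤ 2
  b_3=2 ≤ 3
  b_4=4 ≤ 4
  b_5=4 ≤ 5
  b_6=5 ≤ 6
  b_7=6 ≤ 7
  b_8=7 ≤ 8
  b_9=8 ≤ 9
All bounds hold ⇒ YES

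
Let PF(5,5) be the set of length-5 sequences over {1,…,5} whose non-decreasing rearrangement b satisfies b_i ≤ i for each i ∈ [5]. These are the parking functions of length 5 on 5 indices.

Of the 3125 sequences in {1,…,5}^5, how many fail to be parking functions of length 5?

Count = (5−5+1)·(5+1)^(5−1) = 1×1296 = 1296
E.g. (4,3,4,5,4) → sorted (3,4,4,4,5): b_1=3>1, not a PF.
Total 3125; non-PF = 3125−1296 = 1829

1829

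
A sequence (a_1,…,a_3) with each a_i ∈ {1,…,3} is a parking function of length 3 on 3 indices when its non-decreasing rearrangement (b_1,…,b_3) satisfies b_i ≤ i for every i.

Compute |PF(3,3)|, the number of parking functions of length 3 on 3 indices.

|PF| = (4−3)·4^(3−1) = 1×16 = 16 (Konheim–Weiss)
One tuple (1,2,3) → sorted (1,2,3): b_i ≤ i ∀i, a PF.

16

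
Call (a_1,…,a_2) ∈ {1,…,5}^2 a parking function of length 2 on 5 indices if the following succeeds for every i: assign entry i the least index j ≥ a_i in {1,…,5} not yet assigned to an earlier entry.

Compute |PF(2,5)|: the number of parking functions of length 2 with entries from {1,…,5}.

24

|PF(2,5)| = (5−2+1)·(5+1)^(2−1) = 4×6 = 24
Example (4,2) → sorted (2,4): b_i ≤ 3+i ∀i, a PF.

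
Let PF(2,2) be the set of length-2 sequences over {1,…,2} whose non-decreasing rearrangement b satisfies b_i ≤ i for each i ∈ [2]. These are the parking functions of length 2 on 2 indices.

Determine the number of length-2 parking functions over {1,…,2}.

#PF = 1·3^1 = 1·3 = 3 (Pollak)
One tuple (2,1) → sorted (1,2): b_i ≤ i ∀i, a PF.

3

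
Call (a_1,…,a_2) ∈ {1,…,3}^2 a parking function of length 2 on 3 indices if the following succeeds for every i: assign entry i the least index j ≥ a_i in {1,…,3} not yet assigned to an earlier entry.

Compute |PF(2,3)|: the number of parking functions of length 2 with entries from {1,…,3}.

8

|PF(2,3)| = 2·4^1 = 2·4 = 8 [KW]
One tuple (2,2) → sorted (2,2): b_i ≤ 1+i ∀i, a PF.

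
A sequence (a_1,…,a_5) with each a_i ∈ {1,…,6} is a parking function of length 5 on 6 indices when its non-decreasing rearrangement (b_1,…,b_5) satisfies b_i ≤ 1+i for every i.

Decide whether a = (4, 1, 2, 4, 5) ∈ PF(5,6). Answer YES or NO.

Rearranged: b = (1, 2, 4, 4, 5).
  b_1=1 ≤ 2
  b_2=2 ≤ 3
  b_3=4 ≤ 4
  b_4=4 ≤ 5
  b_5=5 ≤ 6
All bounds hold ⇒ YES

YES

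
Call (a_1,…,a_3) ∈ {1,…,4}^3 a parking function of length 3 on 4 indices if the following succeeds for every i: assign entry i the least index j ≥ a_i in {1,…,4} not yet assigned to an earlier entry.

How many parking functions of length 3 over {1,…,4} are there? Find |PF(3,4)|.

Count = (4−3+1)·(4+1)^(3−1) = 2 · 25 = 50 (Pollak)
E.g. (4,1,2) → sorted (1,2,4): b_i ≤ 1+i ∀i, a PF.

50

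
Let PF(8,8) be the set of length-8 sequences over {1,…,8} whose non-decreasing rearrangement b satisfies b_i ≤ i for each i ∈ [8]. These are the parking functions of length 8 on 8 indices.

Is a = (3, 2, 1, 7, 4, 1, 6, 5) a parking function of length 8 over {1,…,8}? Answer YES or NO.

YES

Rearranged: b = (1, 1, 2, 3, 4, 5, 6, 7).
  b_1=1 ≤ 1
  b_2=1 ≤ 2
  b_3=2 ≤ 3
  b_4=3 ≤ 4
  b_5=4 ≤ 5
  b_6=5 ≤ 6
  b_7=6 ≤ 7
  b_8=7 ≤ 8
All bounds hold ⇒ YES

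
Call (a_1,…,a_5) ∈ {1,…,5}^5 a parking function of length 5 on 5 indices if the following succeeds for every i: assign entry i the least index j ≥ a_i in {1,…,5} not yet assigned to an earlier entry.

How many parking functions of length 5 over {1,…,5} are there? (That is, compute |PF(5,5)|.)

1296

|PF| = (5+1−5)·(5+1)^{5−1} = 1·1296 = 1296
E.g. (3,4,2,1,3) → sorted (1,2,3,3,4): b_i ≤ i ∀i, a PF.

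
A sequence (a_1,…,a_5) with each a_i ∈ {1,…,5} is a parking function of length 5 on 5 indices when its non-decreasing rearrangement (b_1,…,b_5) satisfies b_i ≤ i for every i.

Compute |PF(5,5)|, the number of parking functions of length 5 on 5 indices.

|PF| = (6−5)·6^(5−1) = 1×1296 = 1296 (Pollak)
One tuple (3,3,2,1,3) → sorted (1,2,3,3,3): b_i ≤ i ∀i, a PF.

1296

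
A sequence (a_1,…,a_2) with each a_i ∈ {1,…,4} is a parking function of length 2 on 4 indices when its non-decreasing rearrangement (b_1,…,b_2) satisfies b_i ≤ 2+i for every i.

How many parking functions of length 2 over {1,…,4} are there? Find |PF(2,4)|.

15

#PF = (4−2+1)·(4+1)^(2−1) = 3 · 5 = 15 (Konheim–Weiss)
Check (1,3) → sorted (1,3): b_i ≤ 2+i ∀i, a PF.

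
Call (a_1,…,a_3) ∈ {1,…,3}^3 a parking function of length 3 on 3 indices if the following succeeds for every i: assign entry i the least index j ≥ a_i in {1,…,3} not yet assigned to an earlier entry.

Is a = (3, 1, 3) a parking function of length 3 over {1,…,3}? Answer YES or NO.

Rearranged: b = (1, 3, 3).
  b_1=1 ≤ 1
  b_2=3 > 2
  fails at i=2 ⇒ NO

NO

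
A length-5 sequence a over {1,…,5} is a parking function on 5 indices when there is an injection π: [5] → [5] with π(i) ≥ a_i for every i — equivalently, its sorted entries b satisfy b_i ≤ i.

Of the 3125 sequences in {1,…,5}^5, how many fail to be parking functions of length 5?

|PF(5,5)| = 1·6^4 = 1·1296 = 1296 [KW]
E.g. (5,3,3,4,3) → sorted (3,3,3,4,5): b_1=3>1, not a PF.
Total 3125; non-PF = 3125−1296 = 1829

1829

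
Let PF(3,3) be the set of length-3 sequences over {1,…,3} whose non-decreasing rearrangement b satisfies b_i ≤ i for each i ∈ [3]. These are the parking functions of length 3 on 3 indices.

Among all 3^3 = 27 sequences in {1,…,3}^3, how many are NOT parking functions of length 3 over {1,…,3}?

|PF| = 1·4^2 = 1×16 = 16 [KW]
Check (3,2,3) → sorted (2,3,3): b_1=2>1, not a PF.
3^3 − 16 = 27 − 16 = 11

11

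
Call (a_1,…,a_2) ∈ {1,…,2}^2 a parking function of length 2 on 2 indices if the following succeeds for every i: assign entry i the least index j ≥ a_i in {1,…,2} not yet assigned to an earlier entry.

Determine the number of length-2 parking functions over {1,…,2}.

3

|PF| = (3−2)·3^(2−1) = 1·3 = 3
E.g. (2,1) → sorted (1,2): b_i ≤ i ∀i, a PF.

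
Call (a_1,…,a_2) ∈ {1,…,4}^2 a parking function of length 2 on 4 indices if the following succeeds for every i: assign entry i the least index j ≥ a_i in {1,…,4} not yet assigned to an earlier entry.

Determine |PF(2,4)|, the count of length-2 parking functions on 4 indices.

15

|PF(2,4)| = 3·5^1 = 3 · 5 = 15 [KW]
Example (2,3) → sorted (2,3): b_i ≤ 2+i ∀i, a PF.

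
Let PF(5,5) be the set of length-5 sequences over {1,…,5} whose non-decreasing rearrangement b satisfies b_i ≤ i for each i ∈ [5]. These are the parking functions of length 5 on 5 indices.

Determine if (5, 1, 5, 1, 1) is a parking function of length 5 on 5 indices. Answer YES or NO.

Order a: b = (1, 1, 1, 5, 5).
  b_1=1 ≤ 1
  b_2=1 ≤ 2
  b_3=1 ≤ 3
  b_4=5 > 4
  fails at i=4 ⇒ NO

NO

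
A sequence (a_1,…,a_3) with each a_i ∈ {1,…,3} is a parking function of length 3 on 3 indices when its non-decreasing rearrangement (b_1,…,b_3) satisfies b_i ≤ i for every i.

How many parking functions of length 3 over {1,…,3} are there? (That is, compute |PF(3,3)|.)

16

|PF| = 1·4^2 = 1×16 = 16 (Pollak)
E.g. (1,1,2) → sorted (1,1,2): b_i ≤ i ∀i, a PF.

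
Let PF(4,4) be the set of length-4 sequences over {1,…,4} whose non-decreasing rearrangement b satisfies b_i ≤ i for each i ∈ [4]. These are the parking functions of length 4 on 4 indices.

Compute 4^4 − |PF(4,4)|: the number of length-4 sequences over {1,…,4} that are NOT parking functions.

|PF| = (4−4+1)·(4+1)^(4−1) = 1×125 = 125 (Konheim–Weiss)
Example (2,4,4,2) → sorted (2,2,4,4): b_1=2>1, not a PF.
Total 256; non-PF = 256−125 = 131

131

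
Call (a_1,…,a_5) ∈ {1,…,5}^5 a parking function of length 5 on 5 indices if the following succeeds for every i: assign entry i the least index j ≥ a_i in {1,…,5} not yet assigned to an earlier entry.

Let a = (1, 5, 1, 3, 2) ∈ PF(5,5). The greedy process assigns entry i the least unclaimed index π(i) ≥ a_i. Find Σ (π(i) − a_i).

3

Σπ = 5·6/2 = 15 (π permutes [5]); Σa = 1+5+1+3+2 = 12; disp = 15−12 = 3.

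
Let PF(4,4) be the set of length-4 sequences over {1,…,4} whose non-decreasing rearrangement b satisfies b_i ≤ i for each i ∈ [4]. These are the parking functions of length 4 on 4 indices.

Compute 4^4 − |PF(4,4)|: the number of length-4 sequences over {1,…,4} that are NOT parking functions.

131

|PF(4,4)| = (4+1−4)·(4+1)^{4−1} = 1·125 = 125 (Konheim–Weiss)
One tuple (3,3,3,2) → sorted (2,3,3,3): b_1=2>1, not a PF.
Total 256; non-PF = 256−125 = 131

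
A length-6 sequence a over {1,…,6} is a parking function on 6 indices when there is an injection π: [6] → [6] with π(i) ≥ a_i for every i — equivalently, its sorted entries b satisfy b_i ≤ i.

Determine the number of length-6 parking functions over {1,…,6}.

16807

|PF| = (7−6)·7^(6−1) = 1·16807 = 16807 (Pollak)
Example (2,5,1,2,1,3) → sorted (1,1,2,2,3,5): b_i ≤ i ∀i, a PF.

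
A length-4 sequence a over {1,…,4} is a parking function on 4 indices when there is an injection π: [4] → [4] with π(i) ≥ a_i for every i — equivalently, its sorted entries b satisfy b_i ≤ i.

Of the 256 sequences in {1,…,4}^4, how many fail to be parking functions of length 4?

|PF| = (4−4+1)·(4+1)^(4−1) = 1 · 125 = 125
Example (4,3,4,4) → sorted (3,4,4,4): b_1=3>1, not a PF.
4^4 − 125 = 256 − 125 = 131

131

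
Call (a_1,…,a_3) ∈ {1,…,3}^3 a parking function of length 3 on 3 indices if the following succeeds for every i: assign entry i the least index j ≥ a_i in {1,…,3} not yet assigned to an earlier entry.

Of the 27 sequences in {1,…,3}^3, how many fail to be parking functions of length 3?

11

Count = (4−3)·4^(3−1) = 1 · 16 = 16 [KW]
E.g. (2,2,2) → sorted (2,2,2): b_1=2>1, not a PF.
Total 27; non-PF = 27−16 = 11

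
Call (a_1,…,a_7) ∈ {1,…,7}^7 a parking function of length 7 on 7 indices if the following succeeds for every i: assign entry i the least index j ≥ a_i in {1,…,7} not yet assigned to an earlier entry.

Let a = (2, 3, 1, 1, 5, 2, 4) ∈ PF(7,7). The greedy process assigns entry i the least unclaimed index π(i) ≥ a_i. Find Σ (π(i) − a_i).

Σπ = 28 ({1..7} each once); Σa = 2+3+1+1+5+2+4 = 18; disp = 28−18 = 10.

10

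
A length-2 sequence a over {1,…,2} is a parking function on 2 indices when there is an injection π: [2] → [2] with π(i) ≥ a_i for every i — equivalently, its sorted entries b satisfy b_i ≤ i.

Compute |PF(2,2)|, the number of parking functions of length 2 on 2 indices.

3

|PF| = (2+1−2)·(2+1)^{2−1} = 1·3 = 3 [KW]
Example (1,2) → sorted (1,2): b_i ≤ i ∀i, a PF.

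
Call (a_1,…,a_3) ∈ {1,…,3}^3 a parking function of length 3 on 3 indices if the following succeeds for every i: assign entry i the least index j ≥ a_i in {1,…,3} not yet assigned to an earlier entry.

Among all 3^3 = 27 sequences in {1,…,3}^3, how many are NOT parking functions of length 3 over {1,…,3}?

11

#PF = 1·4^2 = 1·16 = 16 (Konheim–Weiss)
Check (2,2,2) → sorted (2,2,2): b_1=2>1, not a PF.
Total 27; non-PF = 27−16 = 11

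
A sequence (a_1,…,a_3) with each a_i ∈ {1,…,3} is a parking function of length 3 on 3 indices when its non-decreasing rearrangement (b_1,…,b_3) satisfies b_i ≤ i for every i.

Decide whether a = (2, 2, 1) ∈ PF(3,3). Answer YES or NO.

YES

Order a: b = (1, 2, 2).
  b_1=1 ≤ 1
  b_2=2 ≤ 2
  b_3=2 ≤ 3
All bounds hold ⇒ YES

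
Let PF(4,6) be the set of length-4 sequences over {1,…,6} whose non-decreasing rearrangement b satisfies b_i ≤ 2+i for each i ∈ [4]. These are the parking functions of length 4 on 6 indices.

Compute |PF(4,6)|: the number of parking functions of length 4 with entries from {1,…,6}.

1029

|PF| = 3·7^3 = 3 · 343 = 1029 [KW]
Example (2,1,2,1) → sorted (1,1,2,2): b_i ≤ 2+i ∀i, a PF.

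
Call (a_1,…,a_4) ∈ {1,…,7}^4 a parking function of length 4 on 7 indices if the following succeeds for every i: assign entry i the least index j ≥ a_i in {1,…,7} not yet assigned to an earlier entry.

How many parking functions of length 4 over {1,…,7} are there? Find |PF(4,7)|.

2048

|PF| = (8−4)·8^(4−1) = 4 · 512 = 2048 (Konheim–Weiss)
Check (3,3,2,2) → sorted (2,2,3,3): b_i ≤ 3+i ∀i, a PF.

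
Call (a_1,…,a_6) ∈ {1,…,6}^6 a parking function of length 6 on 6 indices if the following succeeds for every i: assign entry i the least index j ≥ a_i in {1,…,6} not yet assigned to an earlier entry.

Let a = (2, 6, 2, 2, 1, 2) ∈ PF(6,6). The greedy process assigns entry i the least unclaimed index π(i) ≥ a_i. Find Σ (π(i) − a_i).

Σπ = 6·7/2 = 21 (π permutes [6]); Σa = 2+6+2+2+1+2 = 15; disp = 21−15 = 6.

6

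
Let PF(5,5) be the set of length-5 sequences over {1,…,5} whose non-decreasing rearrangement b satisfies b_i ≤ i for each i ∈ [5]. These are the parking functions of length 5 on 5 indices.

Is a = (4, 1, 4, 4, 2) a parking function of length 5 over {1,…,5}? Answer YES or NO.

NO

Rearranged: b = (1, 2, 4, 4, 4).
  b_1=1 ≤ 1
  b_2=2 ≤ 2
  b_3=4 > 3
  fails at i=3 ⇒ NO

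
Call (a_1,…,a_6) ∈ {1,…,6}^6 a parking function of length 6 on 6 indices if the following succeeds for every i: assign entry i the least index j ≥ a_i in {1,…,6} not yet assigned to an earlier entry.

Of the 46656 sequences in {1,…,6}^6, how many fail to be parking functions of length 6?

#PF = (6+1−6)·(6+1)^{6−1} = 1 · 16807 = 16807 (Konheim–Weiss)
E.g. (4,3,3,5,5,6) → sorted (3,3,4,5,5,6): b_1=3>1, not a PF.
So 46656 − 16807 = 29849 fail.

29849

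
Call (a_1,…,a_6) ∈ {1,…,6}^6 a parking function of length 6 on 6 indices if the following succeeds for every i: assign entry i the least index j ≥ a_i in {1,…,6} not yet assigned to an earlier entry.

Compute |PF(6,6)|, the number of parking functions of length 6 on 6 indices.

16807

Count = 1·7^5 = 1 · 16807 = 16807 [KW]
E.g. (4,5,6,1,3,1) → sorted (1,1,3,4,5,6): b_i ≤ i ∀i, a PF.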